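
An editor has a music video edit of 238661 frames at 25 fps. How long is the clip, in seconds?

Running time = 238661 / (25) = 9546.44 s.

9546.44 seconds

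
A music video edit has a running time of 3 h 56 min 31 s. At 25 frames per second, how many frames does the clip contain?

354775 frames

3 h 56 min 31 s = 14191 s.
Frames = 14191 × 25 = 354775.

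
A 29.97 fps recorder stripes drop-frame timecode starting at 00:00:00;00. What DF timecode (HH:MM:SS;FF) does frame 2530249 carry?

23:27:06;03

Each 10-minute DF block holds 10 × 60 × 30 − 9 × 2 = 17982 frames. 2530249 ÷ 17982 → 140 full blocks, remainder 12769.
Within the partial block the first minute is 1800 frames and each further minute 1798, so 7 further minute boundaries passed. Total skipped labels = 18 × 140 + 2 × 7 = 2534.
Non-drop label index = 2530249 + 2534 = 2532783; at 30 labels/s that is 23:27:06:03, i.e. DF 23:27:06;03.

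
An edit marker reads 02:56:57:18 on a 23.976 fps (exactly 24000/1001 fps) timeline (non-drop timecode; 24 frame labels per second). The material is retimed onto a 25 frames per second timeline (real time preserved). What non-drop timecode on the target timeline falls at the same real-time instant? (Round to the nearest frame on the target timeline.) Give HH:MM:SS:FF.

Source frame index: (2×3600 + 56×60 + 57) × 24 + 18 = 254826.
Real time: 254826 / (24000/1001) = 42513471/4000 s.
Target frame: (42513471/4000) × (25) = 42513471/160 ≈ 265709.194 → 265709.
At 25 labels/s: frame 265709 → 02:57:08:09.

02:57:08:09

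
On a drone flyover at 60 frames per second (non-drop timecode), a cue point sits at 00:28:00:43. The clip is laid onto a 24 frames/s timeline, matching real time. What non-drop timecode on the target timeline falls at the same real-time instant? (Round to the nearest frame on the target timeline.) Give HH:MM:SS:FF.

Source frame index: (0×3600 + 28×60 + 0) × 60 + 43 = 100843.
Real time: 100843 / (60) = 100843/60 s.
Target frame: (100843/60) × (24) = 201686/5 ≈ 40337.200 → 40337.
At 24 labels/s: frame 40337 → 00:28:00:17.

00:28:00:17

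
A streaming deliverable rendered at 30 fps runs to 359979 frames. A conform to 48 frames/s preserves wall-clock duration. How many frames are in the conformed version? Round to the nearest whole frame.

Frames at target rate = 359979 × (48) / (30) = 2879832/5 ≈ 575966.400.
Nearest whole frame: 575966.

575966 frames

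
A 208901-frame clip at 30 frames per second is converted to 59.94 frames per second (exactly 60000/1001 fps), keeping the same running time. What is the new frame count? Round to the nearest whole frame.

417385 frames

Frames at target rate = 208901 × (60000/1001) / (30) = 5426000/13 ≈ 417384.615.
Nearest whole frame: 417385.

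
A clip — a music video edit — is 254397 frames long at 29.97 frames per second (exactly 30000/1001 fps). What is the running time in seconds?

8488.3799 seconds

Running time = 254397 / (30000/1001) = 8488.3799 s.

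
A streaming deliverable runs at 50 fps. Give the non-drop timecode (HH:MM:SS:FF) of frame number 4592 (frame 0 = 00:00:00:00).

00:01:31:42

4592 ÷ 50 = 91 full seconds, remainder 42 frames.
91 s = 0 h 1 min 31 s.
Timecode: 00:01:31:42.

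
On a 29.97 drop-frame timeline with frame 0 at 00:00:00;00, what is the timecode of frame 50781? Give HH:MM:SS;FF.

Ten DF minutes hold 17982 frames, so frame 50781 lies in block 2 (frames 35964–53945) with 14817 frames into that block.
The block's first minute is 1800 frames and the rest 1798 each; 14817 frames reaches minute 8, so 2 × 18 + 8 × 2 = 52 labels have been skipped so far.
Adding those back, label number 50781 + 52 = 50833 at 30 labels/s is 1694 s + 13 f = 0 h 28 min 14 s frame 13, i.e. 00:28:14;13.

00:28:14;13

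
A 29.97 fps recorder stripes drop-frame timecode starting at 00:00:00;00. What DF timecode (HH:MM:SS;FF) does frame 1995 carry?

Each 10-minute DF block holds 10 × 60 × 30 − 9 × 2 = 17982 frames. 1995 ÷ 17982 → 0 full blocks, remainder 1995.
Within the partial block the first minute is 1800 frames and each further minute 1798, so 1 further minute boundary passed. Total skipped labels = 18 × 0 + 2 × 1 = 2.
Non-drop label index = 1995 + 2 = 1997; at 30 labels/s that is 00:01:06:17, i.e. DF 00:01:06;17.

00:01:06;17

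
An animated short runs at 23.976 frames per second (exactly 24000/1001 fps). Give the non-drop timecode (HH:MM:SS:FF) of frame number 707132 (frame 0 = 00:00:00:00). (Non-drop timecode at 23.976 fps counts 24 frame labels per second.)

707132 ÷ 24 = 29463 full seconds, remainder 20 frames.
29463 s = 8 h 11 min 3 s.
Timecode: 08:11:03:20.

08:11:03:20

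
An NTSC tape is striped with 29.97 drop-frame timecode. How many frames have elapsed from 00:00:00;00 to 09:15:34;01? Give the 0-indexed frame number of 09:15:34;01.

As if non-drop at 30 labels/s: (9 × 3600 + 15 × 60 + 34) × 30 + 1 = 1000021.
Minute boundaries passed: 555; those not divisible by 10: 555 − 55 = 500; dropped labels = 2 × 500 = 1000.
Actual frame index = 1000021 − 1000 = 999021.

999021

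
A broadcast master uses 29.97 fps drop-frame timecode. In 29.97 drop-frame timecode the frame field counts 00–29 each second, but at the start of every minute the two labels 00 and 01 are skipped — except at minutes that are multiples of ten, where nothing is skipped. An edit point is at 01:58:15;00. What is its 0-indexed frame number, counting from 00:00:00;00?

As if non-drop at 30 labels/s: (1 × 3600 + 58 × 60 + 15) × 30 + 0 = 212850.
Minute boundaries passed: 118; those not divisible by 10: 118 − 11 = 107; dropped labels = 2 × 107 = 214.
Actual frame index = 212850 − 214 = 212636.

212636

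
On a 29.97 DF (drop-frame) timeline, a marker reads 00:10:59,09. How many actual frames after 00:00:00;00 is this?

19761

As if non-drop at 30 labels/s: (0 × 3600 + 10 × 60 + 59) × 30 + 9 = 19779.
Minute boundaries passed: 10; those not divisible by 10: 10 − 1 = 9; dropped labels = 2 × 9 = 18.
Actual frame index = 19779 − 18 = 19761.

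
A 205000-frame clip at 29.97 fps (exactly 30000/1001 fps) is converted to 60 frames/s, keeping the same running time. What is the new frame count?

Target frames = source frames × (target rate / source rate) = 205000 × (60)/(30000/1001) = 205000 × 1001/500 = 410410.

410410 frames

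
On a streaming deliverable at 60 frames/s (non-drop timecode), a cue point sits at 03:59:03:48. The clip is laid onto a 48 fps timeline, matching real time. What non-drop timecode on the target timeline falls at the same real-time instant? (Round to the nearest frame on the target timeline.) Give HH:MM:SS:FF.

Source frame index: (3×3600 + 59×60 + 3) × 60 + 48 = 860628.
Real time: 860628 / (60) = 71719/5 s.
Target frame: (71719/5) × (48) = 3442512/5 ≈ 688502.400 → 688502.
At 48 labels/s: frame 688502 → 03:59:03:38.

03:59:03:38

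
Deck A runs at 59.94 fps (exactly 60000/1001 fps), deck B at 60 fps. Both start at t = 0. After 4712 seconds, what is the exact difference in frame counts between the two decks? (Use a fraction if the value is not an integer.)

A emits 60000/1001 × 4712 = 282720000/1001 frames; B emits 60 × 4712 = 282720.
Difference = 282720/1001 frames (≈ 282.4376); B is ahead of A.

282720/1001 frames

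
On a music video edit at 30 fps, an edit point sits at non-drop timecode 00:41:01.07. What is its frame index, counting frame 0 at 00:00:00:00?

frame 73837

Total seconds to the label: (0 × 3600 + 41 × 60 + 1) = 2461.
Frame index = 2461 × 30 + 7 = 73837.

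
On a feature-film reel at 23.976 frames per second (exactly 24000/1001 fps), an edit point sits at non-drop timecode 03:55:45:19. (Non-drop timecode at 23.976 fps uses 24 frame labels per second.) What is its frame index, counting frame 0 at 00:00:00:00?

Total seconds to the label: (3 × 3600 + 55 × 60 + 45) = 14145.
Frame index = 14145 × 24 + 19 = 339499.

frame 339499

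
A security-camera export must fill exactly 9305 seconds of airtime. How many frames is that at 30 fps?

Frames = 9305 × 30 = 279150.

279150 frames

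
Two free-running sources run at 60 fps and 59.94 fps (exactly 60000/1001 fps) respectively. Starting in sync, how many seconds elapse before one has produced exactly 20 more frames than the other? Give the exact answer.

The gap grows by |60000/1001 − 60| = 60/1001 frames per second.
Time for a 20-frame gap: 20 ÷ (60/1001) = 1001/3 s.

1001/3 seconds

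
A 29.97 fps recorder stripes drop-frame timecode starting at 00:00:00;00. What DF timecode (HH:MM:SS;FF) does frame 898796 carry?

Ten DF minutes hold 17982 frames, so frame 898796 lies in block 49 (frames 881118–899099) with 17678 frames into that block.
The block's first minute is 1800 frames and the rest 1798 each; 17678 frames reaches minute 9, so 49 × 18 + 9 × 2 = 900 labels have been skipped so far.
Adding those back, label number 898796 + 900 = 899696 at 30 labels/s is 29989 s + 26 f = 8 h 19 min 49 s frame 26, i.e. 08:19:49;26.

08:19:49;26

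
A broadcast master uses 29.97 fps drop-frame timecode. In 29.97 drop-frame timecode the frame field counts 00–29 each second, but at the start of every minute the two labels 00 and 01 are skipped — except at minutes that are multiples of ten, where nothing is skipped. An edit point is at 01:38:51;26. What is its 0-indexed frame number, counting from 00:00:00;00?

177778

As if non-drop at 30 labels/s: (1 × 3600 + 38 × 60 + 51) × 30 + 26 = 177956.
Minute boundaries passed: 98; those not divisible by 10: 98 − 9 = 89; dropped labels = 2 × 89 = 178.
Actual frame index = 177956 − 178 = 177778.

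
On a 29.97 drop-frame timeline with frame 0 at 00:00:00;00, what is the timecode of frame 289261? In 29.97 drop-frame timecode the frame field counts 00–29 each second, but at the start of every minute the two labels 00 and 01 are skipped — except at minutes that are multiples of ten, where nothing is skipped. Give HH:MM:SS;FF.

02:40:51;19

Ten DF minutes hold 17982 frames, so frame 289261 lies in block 16 (frames 287712–305693) with 1549 frames into that block.
The block's first minute is 1800 frames and the rest 1798 each; 1549 frames reaches minute 0, so 16 × 18 + 0 × 2 = 288 labels have been skipped so far.
Adding those back, label number 289261 + 288 = 289549 at 30 labels/s is 9651 s + 19 f = 2 h 40 min 51 s frame 19, i.e. 02:40:51;19.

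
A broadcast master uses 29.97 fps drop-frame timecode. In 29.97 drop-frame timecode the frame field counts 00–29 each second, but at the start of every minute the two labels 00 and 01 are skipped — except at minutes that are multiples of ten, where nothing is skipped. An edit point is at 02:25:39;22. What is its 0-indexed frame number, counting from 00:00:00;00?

Complete 10-minute blocks: 14, each 17982 frames → 251748.
Remaining 5 whole minutes in the current block: 1800 + 4 × 1798 = 8992 frames.
Within the current minute: 39 × 30 + 22 − 2 = 1190 (labels ;00/;01 skipped at this minute). Total = 251748 + 8992 + 1190 = 261930.

261930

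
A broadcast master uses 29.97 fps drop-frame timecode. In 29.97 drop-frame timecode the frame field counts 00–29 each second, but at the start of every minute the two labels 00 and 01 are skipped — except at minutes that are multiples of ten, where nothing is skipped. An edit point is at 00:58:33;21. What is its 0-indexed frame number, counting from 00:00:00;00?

105305

Complete 10-minute blocks: 5, each 17982 frames → 89910.
Remaining 8 whole minutes in the current block: 1800 + 7 × 1798 = 14386 frames.
Within the current minute: 33 × 30 + 21 − 2 = 1009 (labels ;00/;01 skipped at this minute). Total = 89910 + 14386 + 1009 = 105305.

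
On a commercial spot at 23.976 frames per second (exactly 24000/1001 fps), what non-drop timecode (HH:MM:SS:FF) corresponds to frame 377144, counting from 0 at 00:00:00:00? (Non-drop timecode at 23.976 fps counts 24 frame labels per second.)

04:21:54:08

377144 ÷ 24 = 15714 full seconds, remainder 8 frames.
15714 s = 4 h 21 min 54 s.
Timecode: 04:21:54:08.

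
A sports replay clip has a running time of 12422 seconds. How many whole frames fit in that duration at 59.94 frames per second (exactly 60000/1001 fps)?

Frames = 12422 × 60000/1001 = 745320000/1001 ≈ 744575.4246.
Complete frames: 744575.

744575 frames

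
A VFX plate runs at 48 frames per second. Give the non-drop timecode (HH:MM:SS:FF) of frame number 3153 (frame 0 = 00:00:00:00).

00:01:05:33

3153 ÷ 48 = 65 full seconds, remainder 33 frames.
65 s = 0 h 1 min 5 s.
Timecode: 00:01:05:33.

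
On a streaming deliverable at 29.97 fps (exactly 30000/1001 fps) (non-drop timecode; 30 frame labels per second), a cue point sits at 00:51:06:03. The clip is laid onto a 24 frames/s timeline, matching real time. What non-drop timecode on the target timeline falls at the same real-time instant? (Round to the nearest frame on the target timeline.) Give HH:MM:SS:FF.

00:51:09:04

Source frame index: (0×3600 + 51×60 + 6) × 30 + 3 = 91983.
Real time: 91983 / (30000/1001) = 30691661/10000 s.
Target frame: (30691661/10000) × (24) = 92074983/1250 ≈ 73659.986 → 73660.
At 24 labels/s: frame 73660 → 00:51:09:04.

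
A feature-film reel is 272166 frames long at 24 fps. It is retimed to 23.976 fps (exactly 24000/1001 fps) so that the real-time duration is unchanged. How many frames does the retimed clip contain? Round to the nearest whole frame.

271894 frames

Frames at target rate = 272166 × (24000/1001) / (24) = 272166000/1001 ≈ 271894.106.
Nearest whole frame: 271894.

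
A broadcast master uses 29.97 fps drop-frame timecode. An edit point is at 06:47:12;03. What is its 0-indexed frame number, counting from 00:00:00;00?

732229

As if non-drop at 30 labels/s: (6 × 3600 + 47 × 60 + 12) × 30 + 3 = 732963.
Minute boundaries passed: 407; those not divisible by 10: 407 − 40 = 367; dropped labels = 2 × 367 = 734.
Actual frame index = 732963 − 734 = 732229.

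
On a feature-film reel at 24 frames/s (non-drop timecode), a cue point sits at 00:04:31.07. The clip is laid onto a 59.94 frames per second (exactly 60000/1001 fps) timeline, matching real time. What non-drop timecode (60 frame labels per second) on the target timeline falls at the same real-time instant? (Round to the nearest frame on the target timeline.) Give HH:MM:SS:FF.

00:04:31:01

Source frame index: (0×3600 + 4×60 + 31) × 24 + 7 = 6511.
Real time: 6511 / (24) = 6511/24 s.
Target frame: (6511/24) × (60000/1001) = 16277500/1001 ≈ 16261.239 → 16261.
At 60 labels/s: frame 16261 → 00:04:31:01.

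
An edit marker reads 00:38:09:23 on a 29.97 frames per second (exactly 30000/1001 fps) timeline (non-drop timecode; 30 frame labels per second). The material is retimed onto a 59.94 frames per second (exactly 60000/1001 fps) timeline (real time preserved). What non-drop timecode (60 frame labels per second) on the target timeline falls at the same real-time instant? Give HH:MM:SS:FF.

Source frame index: (0×3600 + 38×60 + 9) × 30 + 23 = 68693.
Real time: 68693 / (30000/1001) = 68761693/30000 s.
Target frame: (68761693/30000) × (60000/1001) = 137386.
At 60 labels/s: frame 137386 → 00:38:09:46.

00:38:09:46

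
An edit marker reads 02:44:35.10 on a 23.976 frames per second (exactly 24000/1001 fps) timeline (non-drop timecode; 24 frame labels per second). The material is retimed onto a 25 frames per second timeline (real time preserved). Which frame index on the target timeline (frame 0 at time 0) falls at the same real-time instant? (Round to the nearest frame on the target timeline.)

frame 247132

Source frame index: (2×3600 + 44×60 + 35) × 24 + 10 = 237010.
Real time: 237010 / (24000/1001) = 23724701/2400 s.
Target frame: (23724701/2400) × (25) = 23724701/96 ≈ 247132.302 → 247132.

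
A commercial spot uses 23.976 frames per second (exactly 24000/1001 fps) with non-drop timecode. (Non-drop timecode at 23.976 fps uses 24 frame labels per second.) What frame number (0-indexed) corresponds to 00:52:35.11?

frame 75731

Total seconds to the label: (0 × 3600 + 52 × 60 + 35) = 3155.
Frame index = 3155 × 24 + 11 = 75731.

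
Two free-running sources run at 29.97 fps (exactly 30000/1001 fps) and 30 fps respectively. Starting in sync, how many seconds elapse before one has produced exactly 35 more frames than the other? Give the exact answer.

7007/6 seconds

The gap grows by |30 − 30000/1001| = 30/1001 frames per second.
Time for a 35-frame gap: 35 ÷ (30/1001) = 7007/6 s.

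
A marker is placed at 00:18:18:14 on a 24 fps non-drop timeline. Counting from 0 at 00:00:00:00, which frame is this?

frame 26366

Total seconds to the label: (0 × 3600 + 18 × 60 + 18) = 1098.
Frame index = 1098 × 24 + 14 = 26366.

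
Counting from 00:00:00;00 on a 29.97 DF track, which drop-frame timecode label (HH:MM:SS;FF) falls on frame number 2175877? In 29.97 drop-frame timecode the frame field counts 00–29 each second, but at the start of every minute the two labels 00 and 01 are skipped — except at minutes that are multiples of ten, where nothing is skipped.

Ten DF minutes hold 17982 frames, so frame 2175877 lies in block 121 (frames 2175822–2193803) with 55 frames into that block.
The block's first minute is 1800 frames and the rest 1798 each; 55 frames reaches minute 0, so 121 × 18 + 0 × 2 = 2178 labels have been skipped so far.
Adding those back, label number 2175877 + 2178 = 2178055 at 30 labels/s is 72601 s + 25 f = 20 h 10 min 1 s frame 25, i.e. 20:10:01;25.

20:10:01;25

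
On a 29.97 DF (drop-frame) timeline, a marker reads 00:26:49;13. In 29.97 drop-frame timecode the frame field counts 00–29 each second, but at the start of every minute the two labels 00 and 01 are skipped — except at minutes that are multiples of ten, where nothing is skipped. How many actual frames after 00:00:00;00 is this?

As if non-drop at 30 labels/s: (0 × 3600 + 26 × 60 + 49) × 30 + 13 = 48283.
Minute boundaries passed: 26; those not divisible by 10: 26 − 2 = 24; dropped labels = 2 × 24 = 48.
Actual frame index = 48283 − 48 = 48235.

48235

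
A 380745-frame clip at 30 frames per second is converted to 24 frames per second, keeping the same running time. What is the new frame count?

304596 frames

Target frames = source frames × (target rate / source rate) = 380745 × (24)/(30) = 380745 × 4/5 = 304596.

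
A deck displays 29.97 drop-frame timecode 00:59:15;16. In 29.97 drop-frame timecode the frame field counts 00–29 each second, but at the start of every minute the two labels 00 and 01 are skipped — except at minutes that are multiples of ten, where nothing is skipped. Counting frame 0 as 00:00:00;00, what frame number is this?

Complete 10-minute blocks: 5, each 17982 frames → 89910.
Remaining 9 whole minutes in the current block: 1800 + 8 × 1798 = 16184 frames.
Within the current minute: 15 × 30 + 16 − 2 = 464 (labels ;00/;01 skipped at this minute). Total = 89910 + 16184 + 464 = 106558.

106558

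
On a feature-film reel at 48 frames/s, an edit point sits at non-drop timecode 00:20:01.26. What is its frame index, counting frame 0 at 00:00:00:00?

frame 57674

Total seconds to the label: (0 × 3600 + 20 × 60 + 1) = 1201.
Frame index = 1201 × 48 + 26 = 57674.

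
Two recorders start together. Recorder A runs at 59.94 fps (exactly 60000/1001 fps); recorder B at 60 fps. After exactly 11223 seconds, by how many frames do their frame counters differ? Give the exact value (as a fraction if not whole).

673380/1001 frames

A emits 60000/1001 × 11223 = 673380000/1001 frames; B emits 60 × 11223 = 673380.
Difference = 673380/1001 frames (≈ 672.7073); B is ahead of A.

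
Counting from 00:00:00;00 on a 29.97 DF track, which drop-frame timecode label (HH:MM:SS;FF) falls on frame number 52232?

00:29:02;26

Each 10-minute DF block holds 10 × 60 × 30 − 9 × 2 = 17982 frames. 52232 ÷ 17982 → 2 full blocks, remainder 16268.
Within the partial block the first minute is 1800 frames and each further minute 1798, so 9 further minute boundaries passed. Total skipped labels = 18 × 2 + 2 × 9 = 54.
Non-drop label index = 52232 + 54 = 52286; at 30 labels/s that is 00:29:02:26, i.e. DF 00:29:02;26.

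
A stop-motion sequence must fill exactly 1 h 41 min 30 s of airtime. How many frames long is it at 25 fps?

1 h 41 min 30 s = 6090 s.
Frames = 6090 × 25 = 152250.

152250 frames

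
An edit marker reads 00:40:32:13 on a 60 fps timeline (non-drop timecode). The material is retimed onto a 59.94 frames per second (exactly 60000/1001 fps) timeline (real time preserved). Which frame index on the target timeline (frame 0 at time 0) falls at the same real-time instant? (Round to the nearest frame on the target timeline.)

Source frame index: (0×3600 + 40×60 + 32) × 60 + 13 = 145933.
Real time: 145933 / (60) = 145933/60 s.
Target frame: (145933/60) × (60000/1001) = 145933000/1001 ≈ 145787.213 → 145787.

frame 145787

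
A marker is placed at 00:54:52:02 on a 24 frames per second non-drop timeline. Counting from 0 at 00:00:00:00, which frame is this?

Total seconds to the label: (0 × 3600 + 54 × 60 + 52) = 3292.
Frame index = 3292 × 24 + 2 = 79010.

79010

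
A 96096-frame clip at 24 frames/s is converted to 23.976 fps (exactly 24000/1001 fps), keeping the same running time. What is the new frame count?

Target frames = source frames × (target rate / source rate) = 96096 × (24000/1001)/(24) = 96096 × 1000/1001 = 96000.

96000 frames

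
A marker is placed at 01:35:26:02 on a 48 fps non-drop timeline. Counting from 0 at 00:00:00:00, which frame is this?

274850

Total seconds to the label: (1 × 3600 + 35 × 60 + 26) = 5726.
Frame index = 5726 × 48 + 2 = 274850.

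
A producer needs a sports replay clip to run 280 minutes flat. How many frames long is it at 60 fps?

280 min = 16800 s.
Frames = 16800 × 60 = 1008000.

1008000 frames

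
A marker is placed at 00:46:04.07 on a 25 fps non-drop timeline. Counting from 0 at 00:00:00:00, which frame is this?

69107

Total seconds to the label: (0 × 3600 + 46 × 60 + 4) = 2764.
Frame index = 2764 × 25 + 7 = 69107.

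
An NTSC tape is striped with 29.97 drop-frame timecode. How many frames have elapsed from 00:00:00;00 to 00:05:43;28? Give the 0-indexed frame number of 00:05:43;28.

As if non-drop at 30 labels/s: (0 × 3600 + 5 × 60 + 43) × 30 + 28 = 10318.
Minute boundaries passed: 5; those not divisible by 10: 5 − 0 = 5; dropped labels = 2 × 5 = 10.
Actual frame index = 10318 − 10 = 10308.

10308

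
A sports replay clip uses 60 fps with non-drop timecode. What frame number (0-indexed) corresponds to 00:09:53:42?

Total seconds to the label: (0 × 3600 + 9 × 60 + 53) = 593.
Frame index = 593 × 60 + 42 = 35622.

35622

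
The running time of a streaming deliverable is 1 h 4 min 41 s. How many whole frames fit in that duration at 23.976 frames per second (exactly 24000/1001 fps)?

1 h 4 min 41 s = 3881 s.
Frames = 3881 × 24000/1001 = 93144000/1001 ≈ 93050.9491.
Complete frames: 93050.

93050 frames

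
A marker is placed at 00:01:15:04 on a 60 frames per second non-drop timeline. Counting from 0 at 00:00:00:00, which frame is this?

4504

Total seconds to the label: (0 × 3600 + 1 × 60 + 15) = 75.
Frame index = 75 × 60 + 4 = 4504.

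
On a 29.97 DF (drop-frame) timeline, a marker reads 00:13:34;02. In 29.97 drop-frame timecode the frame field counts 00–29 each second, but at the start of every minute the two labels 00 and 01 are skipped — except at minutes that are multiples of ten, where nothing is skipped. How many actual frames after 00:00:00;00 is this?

24398

As if non-drop at 30 labels/s: (0 × 3600 + 13 × 60 + 34) × 30 + 2 = 24422.
Minute boundaries passed: 13; those not divisible by 10: 13 − 1 = 12; dropped labels = 2 × 12 = 24.
Actual frame index = 24422 − 24 = 24398.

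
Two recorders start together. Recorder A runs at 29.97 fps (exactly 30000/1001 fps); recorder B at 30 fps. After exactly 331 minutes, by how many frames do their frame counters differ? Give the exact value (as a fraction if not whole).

331 min = 19860 s.
A emits 30000/1001 × 19860 = 595800000/1001 frames; B emits 30 × 19860 = 595800.
Difference = 595800/1001 frames (≈ 595.2048); B is ahead of A.

595800/1001 frames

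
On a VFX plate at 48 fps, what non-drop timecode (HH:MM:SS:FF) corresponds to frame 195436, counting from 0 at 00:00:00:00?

195436 ÷ 48 = 4071 full seconds, remainder 28 frames.
4071 s = 1 h 7 min 51 s.
Timecode: 01:07:51:28.

01:07:51:28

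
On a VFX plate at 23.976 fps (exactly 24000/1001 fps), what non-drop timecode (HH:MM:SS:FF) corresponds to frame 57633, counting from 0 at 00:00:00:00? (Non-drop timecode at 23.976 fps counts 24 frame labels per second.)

00:40:01:09

57633 ÷ 24 = 2401 full seconds, remainder 9 frames.
2401 s = 0 h 40 min 1 s.
Timecode: 00:40:01:09.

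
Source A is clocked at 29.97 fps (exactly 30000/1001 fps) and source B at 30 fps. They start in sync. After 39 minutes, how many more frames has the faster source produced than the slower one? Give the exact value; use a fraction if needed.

5400/77 frames

39 min = 2340 s.
A emits 30000/1001 × 2340 = 5400000/77 frames; B emits 30 × 2340 = 70200.
Difference = 5400/77 frames (≈ 70.1299); B is ahead of A.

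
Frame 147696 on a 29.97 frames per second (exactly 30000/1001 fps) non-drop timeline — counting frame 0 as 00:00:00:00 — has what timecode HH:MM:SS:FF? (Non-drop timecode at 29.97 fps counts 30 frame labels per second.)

147696 ÷ 30 = 4923 full seconds, remainder 6 frames.
4923 s = 1 h 22 min 3 s.
Timecode: 01:22:03:06.

01:22:03:06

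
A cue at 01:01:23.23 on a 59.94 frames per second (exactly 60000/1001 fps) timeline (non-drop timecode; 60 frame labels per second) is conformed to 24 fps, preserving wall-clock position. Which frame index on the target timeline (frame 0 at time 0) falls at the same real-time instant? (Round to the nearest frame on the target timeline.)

Source frame index: (1×3600 + 1×60 + 23) × 60 + 23 = 221003.
Real time: 221003 / (60000/1001) = 221224003/60000 s.
Target frame: (221224003/60000) × (24) = 221224003/2500 ≈ 88489.601 → 88490.

frame 88490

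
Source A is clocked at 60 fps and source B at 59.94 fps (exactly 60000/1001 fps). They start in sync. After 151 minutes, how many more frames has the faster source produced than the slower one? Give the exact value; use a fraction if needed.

151 min = 9060 s.
A emits 60 × 9060 = 543600 frames; B emits 60000/1001 × 9060 = 543600000/1001.
Difference = 543600/1001 frames (≈ 543.0569); B is behind A.

543600/1001 frames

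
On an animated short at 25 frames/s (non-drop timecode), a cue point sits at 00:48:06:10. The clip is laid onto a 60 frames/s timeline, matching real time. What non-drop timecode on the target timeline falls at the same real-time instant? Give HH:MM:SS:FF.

00:48:06:24

Source frame index: (0×3600 + 48×60 + 6) × 25 + 10 = 72160.
Real time: 72160 / (25) = 14432/5 s.
Target frame: (14432/5) × (60) = 173184.
At 60 labels/s: frame 173184 → 00:48:06:24.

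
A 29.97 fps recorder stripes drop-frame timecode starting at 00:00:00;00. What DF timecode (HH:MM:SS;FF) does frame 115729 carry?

Ten DF minutes hold 17982 frames, so frame 115729 lies in block 6 (frames 107892–125873) with 7837 frames into that block.
The block's first minute is 1800 frames and the rest 1798 each; 7837 frames reaches minute 4, so 6 × 18 + 4 × 2 = 116 labels have been skipped so far.
Adding those back, label number 115729 + 116 = 115845 at 30 labels/s is 3861 s + 15 f = 1 h 4 min 21 s frame 15, i.e. 01:04:21;15.

01:04:21;15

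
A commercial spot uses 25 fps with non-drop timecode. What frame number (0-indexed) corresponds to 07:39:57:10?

Total seconds to the label: (7 × 3600 + 39 × 60 + 57) = 27597.
Frame index = 27597 × 25 + 10 = 689935.

689935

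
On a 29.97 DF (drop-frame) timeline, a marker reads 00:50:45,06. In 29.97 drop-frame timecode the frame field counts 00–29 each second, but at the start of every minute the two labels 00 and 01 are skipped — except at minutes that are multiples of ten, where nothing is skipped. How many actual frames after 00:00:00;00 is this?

91266

Complete 10-minute blocks: 5, each 17982 frames → 89910.
Remaining 0 whole minutes in the current block: 0 frames.
Within the current minute: 45 × 30 + 6 = 1356. Total = 89910 + 0 + 1356 = 91266.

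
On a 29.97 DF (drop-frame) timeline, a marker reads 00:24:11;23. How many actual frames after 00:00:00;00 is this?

43509

Complete 10-minute blocks: 2, each 17982 frames → 35964.
Remaining 4 whole minutes in the current block: 1800 + 3 × 1798 = 7194 frames.
Within the current minute: 11 × 30 + 23 − 2 = 351 (labels ;00/;01 skipped at this minute). Total = 35964 + 7194 + 351 = 43509.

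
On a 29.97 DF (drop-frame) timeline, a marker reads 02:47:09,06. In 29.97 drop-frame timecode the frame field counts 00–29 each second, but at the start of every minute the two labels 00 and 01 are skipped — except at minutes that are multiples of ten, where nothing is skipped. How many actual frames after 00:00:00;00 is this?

300574

As if non-drop at 30 labels/s: (2 × 3600 + 47 × 60 + 9) × 30 + 6 = 300876.
Minute boundaries passed: 167; those not divisible by 10: 167 − 16 = 151; dropped labels = 2 × 151 = 302.
Actual frame index = 300876 − 302 = 300574.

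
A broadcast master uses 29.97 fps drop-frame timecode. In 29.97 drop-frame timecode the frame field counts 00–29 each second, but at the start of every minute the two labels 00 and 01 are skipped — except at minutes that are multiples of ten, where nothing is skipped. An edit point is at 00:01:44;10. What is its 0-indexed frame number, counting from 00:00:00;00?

As if non-drop at 30 labels/s: (0 × 3600 + 1 × 60 + 44) × 30 + 10 = 3130.
Minute boundaries passed: 1; those not divisible by 10: 1 − 0 = 1; dropped labels = 2 × 1 = 2.
Actual frame index = 3130 − 2 = 3128.

3128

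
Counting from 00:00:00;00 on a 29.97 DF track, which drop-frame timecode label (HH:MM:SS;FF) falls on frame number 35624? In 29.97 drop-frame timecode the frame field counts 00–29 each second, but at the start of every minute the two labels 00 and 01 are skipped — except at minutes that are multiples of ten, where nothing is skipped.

Each 10-minute DF block holds 10 × 60 × 30 − 9 × 2 = 17982 frames. 35624 ÷ 17982 → 1 full block, remainder 17642.
Within the partial block the first minute is 1800 frames and each further minute 1798, so 9 further minute boundaries passed. Total skipped labels = 18 × 1 + 2 × 9 = 36.
Non-drop label index = 35624 + 36 = 35660; at 30 labels/s that is 00:19:48:20, i.e. DF 00:19:48;20.

00:19:48;20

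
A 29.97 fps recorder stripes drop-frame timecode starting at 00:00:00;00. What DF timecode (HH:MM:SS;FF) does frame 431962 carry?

Ten DF minutes hold 17982 frames, so frame 431962 lies in block 24 (frames 431568–449549) with 394 frames into that block.
The block's first minute is 1800 frames and the rest 1798 each; 394 frames reaches minute 0, so 24 × 18 + 0 × 2 = 432 labels have been skipped so far.
Adding those back, label number 431962 + 432 = 432394 at 30 labels/s is 14413 s + 4 f = 4 h 0 min 13 s frame 4, i.e. 04:00:13;04.

04:00:13;04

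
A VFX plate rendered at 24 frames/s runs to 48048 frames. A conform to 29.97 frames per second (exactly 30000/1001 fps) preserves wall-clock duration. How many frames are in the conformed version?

60000 frames

Target frames = source frames × (target rate / source rate) = 48048 × (30000/1001)/(24) = 48048 × 1250/1001 = 60000.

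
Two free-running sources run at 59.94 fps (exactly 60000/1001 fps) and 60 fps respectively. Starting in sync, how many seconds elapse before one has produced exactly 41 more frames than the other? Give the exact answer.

41041/60 seconds

The gap grows by |60 − 60000/1001| = 60/1001 frames per second.
Time for a 41-frame gap: 41 ÷ (60/1001) = 41041/60 s.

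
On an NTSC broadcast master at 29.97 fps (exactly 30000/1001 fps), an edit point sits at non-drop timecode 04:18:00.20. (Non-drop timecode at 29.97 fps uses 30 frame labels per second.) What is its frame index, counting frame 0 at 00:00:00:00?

Total seconds to the label: (4 × 3600 + 18 × 60 + 0) = 15480.
Frame index = 15480 × 30 + 20 = 464420.

frame 464420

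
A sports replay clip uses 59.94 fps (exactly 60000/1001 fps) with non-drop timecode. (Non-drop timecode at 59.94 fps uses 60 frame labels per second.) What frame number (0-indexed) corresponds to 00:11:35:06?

frame 41706

Total seconds to the label: (0 × 3600 + 11 × 60 + 35) = 695.
Frame index = 695 × 60 + 6 = 41706.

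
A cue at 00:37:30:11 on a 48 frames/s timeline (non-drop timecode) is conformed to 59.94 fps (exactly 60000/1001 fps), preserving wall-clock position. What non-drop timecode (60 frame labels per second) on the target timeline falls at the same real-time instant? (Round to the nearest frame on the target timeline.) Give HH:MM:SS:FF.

Source frame index: (0×3600 + 37×60 + 30) × 48 + 11 = 108011.
Real time: 108011 / (48) = 108011/48 s.
Target frame: (108011/48) × (60000/1001) = 135013750/1001 ≈ 134878.871 → 134879.
At 60 labels/s: frame 134879 → 00:37:27:59.

00:37:27:59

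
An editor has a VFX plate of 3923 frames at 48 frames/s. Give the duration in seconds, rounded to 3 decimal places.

Running time = 3923 × 1/48 = 3923/48 s ≈ 81.729 s.

81.729 seconds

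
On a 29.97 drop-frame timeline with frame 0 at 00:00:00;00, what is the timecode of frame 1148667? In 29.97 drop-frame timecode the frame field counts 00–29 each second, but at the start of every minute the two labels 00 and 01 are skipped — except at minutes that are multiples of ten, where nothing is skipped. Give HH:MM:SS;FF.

Ten DF minutes hold 17982 frames, so frame 1148667 lies in block 63 (frames 1132866–1150847) with 15801 frames into that block.
The block's first minute is 1800 frames and the rest 1798 each; 15801 frames reaches minute 8, so 63 × 18 + 8 × 2 = 1150 labels have been skipped so far.
Adding those back, label number 1148667 + 1150 = 1149817 at 30 labels/s is 38327 s + 7 f = 10 h 38 min 47 s frame 7, i.e. 10:38:47;07.

10:38:47;07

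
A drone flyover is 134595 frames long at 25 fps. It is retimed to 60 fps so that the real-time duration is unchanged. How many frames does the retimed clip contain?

Target frames = source frames × (target rate / source rate) = 134595 × (60)/(25) = 134595 × 12/5 = 323028.

323028 frames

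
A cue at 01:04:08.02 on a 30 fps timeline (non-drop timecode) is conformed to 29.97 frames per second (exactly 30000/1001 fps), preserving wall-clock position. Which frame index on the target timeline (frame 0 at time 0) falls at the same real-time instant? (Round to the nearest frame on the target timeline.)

Source frame index: (1×3600 + 4×60 + 8) × 30 + 2 = 115442.
Real time: 115442 / (30) = 57721/15 s.
Target frame: (57721/15) × (30000/1001) = 115442000/1001 ≈ 115326.673 → 115327.

frame 115327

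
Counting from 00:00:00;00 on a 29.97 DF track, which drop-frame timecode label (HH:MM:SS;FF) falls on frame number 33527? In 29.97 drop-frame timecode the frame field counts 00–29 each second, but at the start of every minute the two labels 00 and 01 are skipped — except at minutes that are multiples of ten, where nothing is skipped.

Each 10-minute DF block holds 10 × 60 × 30 − 9 × 2 = 17982 frames. 33527 ÷ 17982 → 1 full block, remainder 15545.
Within the partial block the first minute is 1800 frames and each further minute 1798, so 8 further minute boundaries passed. Total skipped labels = 18 × 1 + 2 × 8 = 34.
Non-drop label index = 33527 + 34 = 33561; at 30 labels/s that is 00:18:38:21, i.e. DF 00:18:38;21.

00:18:38;21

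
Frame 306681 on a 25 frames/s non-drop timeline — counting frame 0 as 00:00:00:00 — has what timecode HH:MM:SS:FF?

306681 ÷ 25 = 12267 full seconds, remainder 6 frames.
12267 s = 3 h 24 min 27 s.
Timecode: 03:24:27:06.

03:24:27:06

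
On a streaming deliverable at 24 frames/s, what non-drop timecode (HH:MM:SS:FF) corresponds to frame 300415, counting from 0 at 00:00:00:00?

300415 ÷ 24 = 12517 full seconds, remainder 7 frames.
12517 s = 3 h 28 min 37 s.
Timecode: 03:28:37:07.

03:28:37:07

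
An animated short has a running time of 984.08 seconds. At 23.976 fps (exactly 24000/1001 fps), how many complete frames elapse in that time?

23594 frames

Frames = 984.08 × 24000/1001 = 23617920/1001 ≈ 23594.3257.
Complete frames: 23594.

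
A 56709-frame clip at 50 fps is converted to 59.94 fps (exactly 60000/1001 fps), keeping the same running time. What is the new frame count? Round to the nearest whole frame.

Frames at target rate = 56709 × (60000/1001) / (50) = 68050800/1001 ≈ 67982.817.
Nearest whole frame: 67983.

67983 frames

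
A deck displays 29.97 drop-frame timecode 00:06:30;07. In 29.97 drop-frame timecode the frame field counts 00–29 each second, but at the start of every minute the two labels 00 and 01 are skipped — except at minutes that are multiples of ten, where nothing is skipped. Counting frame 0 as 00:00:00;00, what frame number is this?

Complete 10-minute blocks: 0, each 17982 frames → 0.
Remaining 6 whole minutes in the current block: 1800 + 5 × 1798 = 10790 frames.
Within the current minute: 30 × 30 + 7 − 2 = 905 (labels ;00/;01 skipped at this minute). Total = 0 + 10790 + 905 = 11695.

11695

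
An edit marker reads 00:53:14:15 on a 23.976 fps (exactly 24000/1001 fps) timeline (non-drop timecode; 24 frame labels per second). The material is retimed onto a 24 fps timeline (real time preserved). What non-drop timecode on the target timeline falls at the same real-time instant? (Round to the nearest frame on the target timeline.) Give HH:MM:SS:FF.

00:53:17:20

Source frame index: (0×3600 + 53×60 + 14) × 24 + 15 = 76671.
Real time: 76671 / (24000/1001) = 25582557/8000 s.
Target frame: (25582557/8000) × (24) = 76747671/1000 ≈ 76747.671 → 76748.
At 24 labels/s: frame 76748 → 00:53:17:20.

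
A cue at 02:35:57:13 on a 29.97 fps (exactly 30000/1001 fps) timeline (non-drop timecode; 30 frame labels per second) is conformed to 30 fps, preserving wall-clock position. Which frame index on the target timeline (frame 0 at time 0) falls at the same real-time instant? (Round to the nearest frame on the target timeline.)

frame 281004

Source frame index: (2×3600 + 35×60 + 57) × 30 + 13 = 280723.
Real time: 280723 / (30000/1001) = 281003723/30000 s.
Target frame: (281003723/30000) × (30) = 281003723/1000 ≈ 281003.723 → 281004.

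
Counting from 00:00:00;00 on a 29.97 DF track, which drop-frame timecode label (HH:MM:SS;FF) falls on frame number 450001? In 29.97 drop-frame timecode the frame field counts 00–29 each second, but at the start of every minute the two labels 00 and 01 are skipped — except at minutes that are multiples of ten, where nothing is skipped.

Each 10-minute DF block holds 10 × 60 × 30 − 9 × 2 = 17982 frames. 450001 ÷ 17982 → 25 full blocks, remainder 451.
Within the partial block the first minute is 1800 frames and each further minute 1798, so 0 further minute boundaries passed. Total skipped labels = 18 × 25 + 2 × 0 = 450.
Non-drop label index = 450001 + 450 = 450451; at 30 labels/s that is 04:10:15:01, i.e. DF 04:10:15;01.

04:10:15;01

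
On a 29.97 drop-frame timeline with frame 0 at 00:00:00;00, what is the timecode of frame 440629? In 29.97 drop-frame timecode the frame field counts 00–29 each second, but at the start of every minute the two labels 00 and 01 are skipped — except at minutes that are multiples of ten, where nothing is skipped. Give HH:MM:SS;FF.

04:05:02;11

Each 10-minute DF block holds 10 × 60 × 30 − 9 × 2 = 17982 frames. 440629 ÷ 17982 → 24 full blocks, remainder 9061.
Within the partial block the first minute is 1800 frames and each further minute 1798, so 5 further minute boundaries passed. Total skipped labels = 18 × 24 + 2 × 5 = 442.
Non-drop label index = 440629 + 442 = 441071; at 30 labels/s that is 04:05:02:11, i.e. DF 04:05:02;11.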